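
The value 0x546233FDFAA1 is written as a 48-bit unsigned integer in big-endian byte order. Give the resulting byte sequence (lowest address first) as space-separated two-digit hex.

54 62 33 FD FA A1

Split into bytes (most-significant first): 54 62 33 FD FA A1.
Big-endian: lowest address holds the most-significant byte.
So the memory order matches the most-significant-first order: 54 62 33 FD FA A1.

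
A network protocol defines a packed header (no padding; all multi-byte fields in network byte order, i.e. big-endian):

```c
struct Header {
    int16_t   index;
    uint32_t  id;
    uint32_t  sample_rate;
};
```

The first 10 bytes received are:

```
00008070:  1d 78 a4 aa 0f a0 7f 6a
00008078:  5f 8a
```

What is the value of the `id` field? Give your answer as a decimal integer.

2762608544

`id` follows `index` (2 bytes), so it starts at byte offset 2 and occupies 4 bytes.
Bytes at offsets 2..5: A4 AA 0F A0.
Big-endian: lowest address holds the most-significant byte.
The bytes are already most-significant first: 0xA4AA0FA0.
0xA4AA0FA0 = 2762608544.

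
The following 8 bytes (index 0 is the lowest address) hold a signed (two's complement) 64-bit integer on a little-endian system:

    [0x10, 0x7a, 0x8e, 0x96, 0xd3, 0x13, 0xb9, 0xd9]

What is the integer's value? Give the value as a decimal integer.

-2758151497302771184

Little-endian stores the least-significant byte at the lowest address.
Reassemble most-significant byte first: D9 B9 13 D3 96 8E 7A 10 → 0xD9B913D3968E7A10.
Top bit is set, so as a signed 64-bit value this is 0xD9B913D3968E7A10 − 2^64 = -2758151497302771184.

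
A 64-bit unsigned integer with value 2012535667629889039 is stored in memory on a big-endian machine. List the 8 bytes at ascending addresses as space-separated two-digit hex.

1B ED F6 86 DE E2 16 0F

2012535667629889039 in hexadecimal, padded to 64 bits, is 0x1BEDF686DEE2160F.
Split into bytes (most-significant first): 1B ED F6 86 DE E2 16 0F.
In big-endian order the high byte comes first in memory.
So the memory order matches the most-significant-first order: 1B ED F6 86 DE E2 16 0F.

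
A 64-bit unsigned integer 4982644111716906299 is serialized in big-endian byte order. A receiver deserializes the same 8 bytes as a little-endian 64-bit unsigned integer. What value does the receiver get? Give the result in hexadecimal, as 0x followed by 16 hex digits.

0x3BF513A16BE82545

4982644111716906299 in 64-bit hexadecimal is 0x4525E86BA113F53B.
Stored big-endian, the bytes at ascending addresses are 45 25 E8 6B A1 13 F5 3B.
Read back as little-endian, the first byte is least significant, giving 0x3BF513A16BE82545.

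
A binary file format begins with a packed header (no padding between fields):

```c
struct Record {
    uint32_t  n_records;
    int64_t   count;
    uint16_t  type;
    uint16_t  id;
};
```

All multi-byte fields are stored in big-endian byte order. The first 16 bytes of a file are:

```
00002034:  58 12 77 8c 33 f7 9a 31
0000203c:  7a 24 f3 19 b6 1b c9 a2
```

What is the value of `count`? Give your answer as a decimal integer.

3744631152475173657

`count` follows `n_records` (4 bytes), so it starts at byte offset 4 and occupies 8 bytes.
Bytes at offsets 4..11: 33 F7 9A 31 7A 24 F3 19.
In big-endian order the high byte comes first in memory.
The bytes are already most-significant first: 0x33F79A317A24F319.
0x33F79A317A24F319 = 3744631152475173657.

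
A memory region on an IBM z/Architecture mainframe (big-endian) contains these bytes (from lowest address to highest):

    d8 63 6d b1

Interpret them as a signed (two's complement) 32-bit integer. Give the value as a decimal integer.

Big-endian: lowest address holds the most-significant byte.
The bytes are already most-significant first: 0xD8636DB1.
Top bit is set, so as a signed 32-bit value this is 0xD8636DB1 − 2^32 = -664572495.

-664572495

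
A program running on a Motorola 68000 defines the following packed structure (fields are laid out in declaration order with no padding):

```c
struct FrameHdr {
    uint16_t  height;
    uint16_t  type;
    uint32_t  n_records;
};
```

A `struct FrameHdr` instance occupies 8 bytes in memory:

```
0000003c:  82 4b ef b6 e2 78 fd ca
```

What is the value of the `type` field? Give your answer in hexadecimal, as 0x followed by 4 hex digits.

0xEFB6

`type` follows `height` (2 bytes), so it starts at byte offset 2 and occupies 2 bytes.
Bytes at offsets 2..3: EF B6.
In big-endian order the high byte comes first in memory.
The bytes are already most-significant first: 0xEFB6.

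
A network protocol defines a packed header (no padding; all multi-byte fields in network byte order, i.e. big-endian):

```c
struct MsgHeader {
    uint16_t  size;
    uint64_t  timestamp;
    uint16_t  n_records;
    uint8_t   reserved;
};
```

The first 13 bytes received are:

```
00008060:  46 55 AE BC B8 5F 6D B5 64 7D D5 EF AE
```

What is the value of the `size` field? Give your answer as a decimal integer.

`size` is the first field, at byte offset 0, occupying 2 bytes.
Bytes at offsets 0..1: 46 55.
In big-endian order the high byte comes first in memory.
The bytes are already most-significant first: 0x4655.
0x4655 = 18005.

18005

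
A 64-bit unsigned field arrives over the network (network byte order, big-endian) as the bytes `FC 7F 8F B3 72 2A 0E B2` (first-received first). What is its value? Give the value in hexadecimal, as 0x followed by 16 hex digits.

0xFC7F8FB3722A0EB2

Big-endian stores the most-significant byte at the lowest address.
The bytes are already most-significant first: 0xFC7F8FB3722A0EB2.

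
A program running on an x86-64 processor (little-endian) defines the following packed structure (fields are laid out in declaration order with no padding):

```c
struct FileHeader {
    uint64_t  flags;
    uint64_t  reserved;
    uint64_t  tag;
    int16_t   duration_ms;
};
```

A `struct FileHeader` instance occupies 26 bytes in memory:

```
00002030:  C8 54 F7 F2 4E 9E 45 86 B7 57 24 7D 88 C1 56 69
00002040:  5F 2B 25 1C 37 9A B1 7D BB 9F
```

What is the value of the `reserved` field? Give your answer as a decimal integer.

7590467013938796471

`reserved` follows `flags` (8 bytes), so it starts at byte offset 8 and occupies 8 bytes.
Bytes at offsets 8..15: B7 57 24 7D 88 C1 56 69.
Little-endian stores the least-significant byte at the lowest address.
Reassemble most-significant byte first: 69 56 C1 88 7D 24 57 B7 → 0x6956C1887D2457B7.
0x6956C1887D2457B7 = 7590467013938796471.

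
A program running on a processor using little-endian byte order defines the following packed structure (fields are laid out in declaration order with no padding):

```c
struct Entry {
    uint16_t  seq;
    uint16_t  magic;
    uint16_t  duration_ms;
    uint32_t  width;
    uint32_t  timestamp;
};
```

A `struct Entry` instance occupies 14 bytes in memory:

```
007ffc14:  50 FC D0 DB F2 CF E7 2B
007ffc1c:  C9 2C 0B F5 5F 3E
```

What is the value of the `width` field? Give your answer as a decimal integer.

751381479

`width` follows `seq` (2 B), `magic` (2 B), `duration_ms` (2 B), so it starts at offset 2 + 2 + 2 = 6 and occupies 4 bytes.
Bytes at offsets 6..9: E7 2B C9 2C.
Little-endian: lowest address holds the least-significant byte.
Reassemble most-significant byte first: 2C C9 2B E7 → 0x2CC92BE7.
0x2CC92BE7 = 751381479.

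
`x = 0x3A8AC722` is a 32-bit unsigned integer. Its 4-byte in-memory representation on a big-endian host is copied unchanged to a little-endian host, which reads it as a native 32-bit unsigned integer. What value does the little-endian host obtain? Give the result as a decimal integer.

583502394

Stored big-endian, the bytes at ascending addresses are 3A 8A C7 22.
Read back as little-endian, the first byte is least significant, giving 0x22C78A3A.
0x22C78A3A = 583502394.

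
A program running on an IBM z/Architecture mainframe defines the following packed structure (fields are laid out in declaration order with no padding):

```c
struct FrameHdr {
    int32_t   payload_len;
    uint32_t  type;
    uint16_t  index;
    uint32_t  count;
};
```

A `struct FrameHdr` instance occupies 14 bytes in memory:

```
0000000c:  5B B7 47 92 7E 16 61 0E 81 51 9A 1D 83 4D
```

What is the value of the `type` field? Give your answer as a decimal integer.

2115395854

`type` follows `payload_len` (4 bytes), so it starts at byte offset 4 and occupies 4 bytes.
Bytes at offsets 4..7: 7E 16 61 0E.
In big-endian order the high byte comes first in memory.
The bytes are already most-significant first: 0x7E16610E.
0x7E16610E = 2115395854.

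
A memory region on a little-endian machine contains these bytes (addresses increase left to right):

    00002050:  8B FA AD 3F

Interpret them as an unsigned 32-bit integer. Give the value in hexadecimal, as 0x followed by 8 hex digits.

In little-endian order the low byte comes first in memory.
Reassemble most-significant byte first: 3F AD FA 8B → 0x3FADFA8B.

0x3FADFA8B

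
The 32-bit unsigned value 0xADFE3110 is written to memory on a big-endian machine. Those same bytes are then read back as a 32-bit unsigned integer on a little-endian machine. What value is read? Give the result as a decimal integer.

271711917

Stored big-endian, the bytes at ascending addresses are AD FE 31 10.
Read back as little-endian, the first byte is least significant, giving 0x1031FEAD.
0x1031FEAD = 271711917.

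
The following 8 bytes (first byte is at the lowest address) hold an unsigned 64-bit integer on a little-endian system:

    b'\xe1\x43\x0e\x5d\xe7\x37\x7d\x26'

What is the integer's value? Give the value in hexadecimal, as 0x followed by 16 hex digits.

Little-endian stores the least-significant byte at the lowest address.
Reassemble most-significant byte first: 26 7D 37 E7 5D 0E 43 E1 → 0x267D37E75D0E43E1.

0x267D37E75D0E43E1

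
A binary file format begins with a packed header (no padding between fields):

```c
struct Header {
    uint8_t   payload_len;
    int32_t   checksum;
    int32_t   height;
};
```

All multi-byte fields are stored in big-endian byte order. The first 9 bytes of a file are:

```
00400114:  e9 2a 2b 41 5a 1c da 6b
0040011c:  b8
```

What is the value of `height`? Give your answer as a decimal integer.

484076472

`height` follows `payload_len` (1 B), `checksum` (4 B), so it starts at offset 1 + 4 = 5 and occupies 4 bytes.
Bytes at offsets 5..8: 1C DA 6B B8.
Big-endian: lowest address holds the most-significant byte.
The bytes are already most-significant first: 0x1CDA6BB8.
0x1CDA6BB8 = 484076472.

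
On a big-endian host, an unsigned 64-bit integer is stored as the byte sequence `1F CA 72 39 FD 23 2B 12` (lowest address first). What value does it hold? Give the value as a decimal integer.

2290768953856961298

In big-endian order the high byte comes first in memory.
The bytes are already most-significant first: 0x1FCA7239FD232B12.
0x1FCA7239FD232B12 = 2290768953856961298.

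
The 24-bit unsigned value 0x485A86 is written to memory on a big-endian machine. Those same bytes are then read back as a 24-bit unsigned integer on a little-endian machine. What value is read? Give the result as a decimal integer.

8804936

Stored big-endian, the bytes at ascending addresses are 48 5A 86.
Read back as little-endian, the first byte is least significant, giving 0x865A48.
0x865A48 = 8804936.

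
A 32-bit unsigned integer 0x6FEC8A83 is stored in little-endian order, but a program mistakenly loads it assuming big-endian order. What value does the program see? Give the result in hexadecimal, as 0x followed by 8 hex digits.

0x838AEC6F

Stored little-endian, the bytes at ascending addresses are 83 8A EC 6F.
Read back as big-endian, the last byte is least significant, giving 0x838AEC6F.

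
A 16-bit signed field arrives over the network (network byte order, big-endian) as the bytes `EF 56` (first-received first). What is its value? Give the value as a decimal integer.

Big-endian: lowest address holds the most-significant byte.
The bytes are already most-significant first: 0xEF56.
Top bit is set, so as a signed 16-bit value this is 0xEF56 − 2^16 = -4266.

-4266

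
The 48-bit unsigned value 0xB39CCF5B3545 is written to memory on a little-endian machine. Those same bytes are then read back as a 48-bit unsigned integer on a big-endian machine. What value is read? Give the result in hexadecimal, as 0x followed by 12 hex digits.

Stored little-endian, the bytes at ascending addresses are 45 35 5B CF 9C B3.
Read back as big-endian, the last byte is least significant, giving 0x45355BCF9CB3.

0x45355BCF9CB3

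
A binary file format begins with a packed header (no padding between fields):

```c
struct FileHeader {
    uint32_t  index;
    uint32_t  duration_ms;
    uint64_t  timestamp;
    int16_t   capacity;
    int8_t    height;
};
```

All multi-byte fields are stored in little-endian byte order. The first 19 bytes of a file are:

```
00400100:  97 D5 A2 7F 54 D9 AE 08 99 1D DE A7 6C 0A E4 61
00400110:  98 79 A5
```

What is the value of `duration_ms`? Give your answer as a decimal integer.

`duration_ms` follows `index` (4 bytes), so it starts at byte offset 4 and occupies 4 bytes.
Bytes at offsets 4..7: 54 D9 AE 08.
Little-endian stores the least-significant byte at the lowest address.
Reassemble most-significant byte first: 08 AE D9 54 → 0x08AED954.
0x08AED954 = 145676628.

145676628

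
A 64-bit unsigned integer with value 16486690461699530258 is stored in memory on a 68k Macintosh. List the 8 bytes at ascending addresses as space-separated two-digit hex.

16486690461699530258 in hexadecimal, padded to 64 bits, is 0xE4CC7D9FEB6BDE12.
Split into bytes (most-significant first): E4 CC 7D 9F EB 6B DE 12.
Big-endian stores the most-significant byte at the lowest address.
So the memory order matches the most-significant-first order: E4 CC 7D 9F EB 6B DE 12.

E4 CC 7D 9F EB 6B DE 12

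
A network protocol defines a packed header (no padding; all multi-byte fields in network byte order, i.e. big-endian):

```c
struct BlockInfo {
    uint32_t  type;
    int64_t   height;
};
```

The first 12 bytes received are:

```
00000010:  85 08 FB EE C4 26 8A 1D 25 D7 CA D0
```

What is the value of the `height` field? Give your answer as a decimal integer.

-4312607735367087408

`height` follows `type` (4 bytes), so it starts at byte offset 4 and occupies 8 bytes.
Bytes at offsets 4..11: C4 26 8A 1D 25 D7 CA D0.
Big-endian stores the most-significant byte at the lowest address.
The bytes are already most-significant first: 0xC4268A1D25D7CAD0.
Top bit is set, so as a signed 64-bit value this is 0xC4268A1D25D7CAD0 − 2^64 = -4312607735367087408.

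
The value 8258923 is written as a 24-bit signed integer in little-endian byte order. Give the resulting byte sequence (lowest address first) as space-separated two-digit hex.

6B 05 7E

8258923 in hexadecimal, padded to 24 bits, is 0x7E056B.
Split into bytes (most-significant first): 7E 05 6B.
Little-endian: lowest address holds the least-significant byte.
So at ascending addresses the bytes are 6B 05 7E.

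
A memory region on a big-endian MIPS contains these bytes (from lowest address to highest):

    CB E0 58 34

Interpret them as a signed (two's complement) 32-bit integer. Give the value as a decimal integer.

In big-endian order the high byte comes first in memory.
The bytes are already most-significant first: 0xCBE05834.
Top bit is set, so as a signed 32-bit value this is 0xCBE05834 − 2^32 = -874489804.

-874489804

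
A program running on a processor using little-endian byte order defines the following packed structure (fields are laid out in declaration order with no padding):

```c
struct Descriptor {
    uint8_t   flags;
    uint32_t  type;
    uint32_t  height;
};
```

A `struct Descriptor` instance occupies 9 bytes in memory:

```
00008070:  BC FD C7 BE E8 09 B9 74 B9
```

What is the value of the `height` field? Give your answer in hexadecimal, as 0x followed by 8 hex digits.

`height` follows `flags` (1 B), `type` (4 B), so it starts at offset 1 + 4 = 5 and occupies 4 bytes.
Bytes at offsets 5..8: 09 B9 74 B9.
In little-endian order the low byte comes first in memory.
Reassemble most-significant byte first: B9 74 B9 09 → 0xB974B909.

0xB974B909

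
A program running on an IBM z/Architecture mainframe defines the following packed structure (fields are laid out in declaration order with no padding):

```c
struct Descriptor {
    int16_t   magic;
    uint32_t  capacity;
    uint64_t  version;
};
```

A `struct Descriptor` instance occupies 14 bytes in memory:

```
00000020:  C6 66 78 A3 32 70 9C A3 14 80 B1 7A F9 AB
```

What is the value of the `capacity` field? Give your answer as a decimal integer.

`capacity` follows `magic` (2 bytes), so it starts at byte offset 2 and occupies 4 bytes.
Bytes at offsets 2..5: 78 A3 32 70.
Big-endian: lowest address holds the most-significant byte.
The bytes are already most-significant first: 0x78A33270.
0x78A33270 = 2023961200.

2023961200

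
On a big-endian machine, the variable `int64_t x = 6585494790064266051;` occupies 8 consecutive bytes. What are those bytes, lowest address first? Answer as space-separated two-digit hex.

5B 64 60 9E BF F7 5B 43

6585494790064266051 in hexadecimal, padded to 64 bits, is 0x5B64609EBFF75B43.
Split into bytes (most-significant first): 5B 64 60 9E BF F7 5B 43.
Big-endian: lowest address holds the most-significant byte.
So the memory order matches the most-significant-first order: 5B 64 60 9E BF F7 5B 43.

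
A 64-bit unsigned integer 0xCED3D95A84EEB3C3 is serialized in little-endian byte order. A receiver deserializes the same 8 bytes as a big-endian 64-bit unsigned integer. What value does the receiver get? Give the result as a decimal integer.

14101877110454473678

Stored little-endian, the bytes at ascending addresses are C3 B3 EE 84 5A D9 D3 CE.
Read back as big-endian, the last byte is least significant, giving 0xC3B3EE845AD9D3CE.
0xC3B3EE845AD9D3CE = 14101877110454473678.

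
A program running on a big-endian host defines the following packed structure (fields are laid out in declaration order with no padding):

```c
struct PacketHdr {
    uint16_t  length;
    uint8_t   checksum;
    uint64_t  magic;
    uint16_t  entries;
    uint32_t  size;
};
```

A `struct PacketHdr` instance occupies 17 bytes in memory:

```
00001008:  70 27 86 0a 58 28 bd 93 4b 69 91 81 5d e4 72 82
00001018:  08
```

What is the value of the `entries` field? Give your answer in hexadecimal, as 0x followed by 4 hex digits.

0x815D

`entries` follows `length` (2 B), `checksum` (1 B), `magic` (8 B), so it starts at offset 2 + 1 + 8 = 11 and occupies 2 bytes.
Bytes at offsets 11..12: 81 5D.
Big-endian: lowest address holds the most-significant byte.
The bytes are already most-significant first: 0x815D.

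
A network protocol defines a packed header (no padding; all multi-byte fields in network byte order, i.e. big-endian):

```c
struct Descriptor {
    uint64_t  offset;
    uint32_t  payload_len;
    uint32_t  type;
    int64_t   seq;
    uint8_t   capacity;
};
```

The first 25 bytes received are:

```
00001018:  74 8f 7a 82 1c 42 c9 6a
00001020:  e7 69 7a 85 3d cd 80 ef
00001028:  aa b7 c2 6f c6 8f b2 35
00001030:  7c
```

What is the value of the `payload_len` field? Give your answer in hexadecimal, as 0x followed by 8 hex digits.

`payload_len` follows `offset` (8 bytes), so it starts at byte offset 8 and occupies 4 bytes.
Bytes at offsets 8..11: E7 69 7A 85.
Big-endian stores the most-significant byte at the lowest address.
The bytes are already most-significant first: 0xE7697A85.

0xE7697A85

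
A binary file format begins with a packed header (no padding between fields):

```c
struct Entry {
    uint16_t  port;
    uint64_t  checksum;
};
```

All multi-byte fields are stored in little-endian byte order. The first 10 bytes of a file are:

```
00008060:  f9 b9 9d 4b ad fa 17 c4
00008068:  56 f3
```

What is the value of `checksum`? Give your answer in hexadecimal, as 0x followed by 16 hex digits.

`checksum` follows `port` (2 bytes), so it starts at byte offset 2 and occupies 8 bytes.
Bytes at offsets 2..9: 9D 4B AD FA 17 C4 56 F3.
In little-endian order the low byte comes first in memory.
Reassemble most-significant byte first: F3 56 C4 17 FA AD 4B 9D → 0xF356C417FAAD4B9D.

0xF356C417FAAD4B9D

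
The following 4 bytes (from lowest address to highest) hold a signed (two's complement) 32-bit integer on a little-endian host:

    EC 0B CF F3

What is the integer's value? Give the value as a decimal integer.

Little-endian: lowest address holds the least-significant byte.
Reassemble most-significant byte first: F3 CF 0B EC → 0xF3CF0BEC.
Top bit is set, so as a signed 32-bit value this is 0xF3CF0BEC − 2^32 = -204534804.

-204534804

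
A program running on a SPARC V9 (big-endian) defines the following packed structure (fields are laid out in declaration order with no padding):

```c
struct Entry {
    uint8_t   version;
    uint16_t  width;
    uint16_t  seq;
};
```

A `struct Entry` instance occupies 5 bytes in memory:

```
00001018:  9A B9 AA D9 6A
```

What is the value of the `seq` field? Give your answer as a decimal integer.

`seq` follows `version` (1 B), `width` (2 B), so it starts at offset 1 + 2 = 3 and occupies 2 bytes.
Bytes at offsets 3..4: D9 6A.
In big-endian order the high byte comes first in memory.
The bytes are already most-significant first: 0xD96A.
0xD96A = 55658.

55658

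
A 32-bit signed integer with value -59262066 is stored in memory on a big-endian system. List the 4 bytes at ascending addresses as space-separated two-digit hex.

Two's complement of -59262066 in 32 bits: 59262066 = 0x03884472; invert → 0xFC77BB8D; add 1 → 0xFC77BB8E.
Split into bytes (most-significant first): FC 77 BB 8E.
Big-endian: lowest address holds the most-significant byte.
So the memory order matches the most-significant-first order: FC 77 BB 8E.

FC 77 BB 8E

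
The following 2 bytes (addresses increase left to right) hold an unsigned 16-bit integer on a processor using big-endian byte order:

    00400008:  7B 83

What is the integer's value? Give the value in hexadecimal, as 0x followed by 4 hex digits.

Big-endian: lowest address holds the most-significant byte.
The bytes are already most-significant first: 0x7B83.

0x7B83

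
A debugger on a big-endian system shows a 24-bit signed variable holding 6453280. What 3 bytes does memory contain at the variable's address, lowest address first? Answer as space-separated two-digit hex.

62 78 20

6453280 in hexadecimal, padded to 24 bits, is 0x627820.
Split into bytes (most-significant first): 62 78 20.
Big-endian: lowest address holds the most-significant byte.
So the memory order matches the most-significant-first order: 62 78 20.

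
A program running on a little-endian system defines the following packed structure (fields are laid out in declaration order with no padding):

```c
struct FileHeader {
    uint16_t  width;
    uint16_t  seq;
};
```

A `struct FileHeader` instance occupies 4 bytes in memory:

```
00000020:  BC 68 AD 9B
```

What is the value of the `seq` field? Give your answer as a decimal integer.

`seq` follows `width` (2 bytes), so it starts at byte offset 2 and occupies 2 bytes.
Bytes at offsets 2..3: AD 9B.
Little-endian: lowest address holds the least-significant byte.
Reassemble most-significant byte first: 9B AD → 0x9BAD.
0x9BAD = 39853.

39853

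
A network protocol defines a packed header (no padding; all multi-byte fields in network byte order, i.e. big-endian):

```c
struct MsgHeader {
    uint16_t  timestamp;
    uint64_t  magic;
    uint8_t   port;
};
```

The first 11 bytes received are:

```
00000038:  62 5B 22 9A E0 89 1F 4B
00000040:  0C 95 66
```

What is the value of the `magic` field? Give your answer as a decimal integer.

`magic` follows `timestamp` (2 bytes), so it starts at byte offset 2 and occupies 8 bytes.
Bytes at offsets 2..9: 22 9A E0 89 1F 4B 0C 95.
Big-endian: lowest address holds the most-significant byte.
The bytes are already most-significant first: 0x229AE0891F4B0C95.
0x229AE0891F4B0C95 = 2493552223243144341.

2493552223243144341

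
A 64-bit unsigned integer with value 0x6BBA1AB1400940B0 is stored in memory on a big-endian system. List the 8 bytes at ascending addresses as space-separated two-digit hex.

Split into bytes (most-significant first): 6B BA 1A B1 40 09 40 B0.
In big-endian order the high byte comes first in memory.
So the memory order matches the most-significant-first order: 6B BA 1A B1 40 09 40 B0.

6B BA 1A B1 40 09 40 B0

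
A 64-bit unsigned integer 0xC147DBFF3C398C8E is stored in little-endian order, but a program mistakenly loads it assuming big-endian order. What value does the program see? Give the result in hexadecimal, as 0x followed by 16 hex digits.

0x8E8C393CFFDB47C1

Stored little-endian, the bytes at ascending addresses are 8E 8C 39 3C FF DB 47 C1.
Read back as big-endian, the last byte is least significant, giving 0x8E8C393CFFDB47C1.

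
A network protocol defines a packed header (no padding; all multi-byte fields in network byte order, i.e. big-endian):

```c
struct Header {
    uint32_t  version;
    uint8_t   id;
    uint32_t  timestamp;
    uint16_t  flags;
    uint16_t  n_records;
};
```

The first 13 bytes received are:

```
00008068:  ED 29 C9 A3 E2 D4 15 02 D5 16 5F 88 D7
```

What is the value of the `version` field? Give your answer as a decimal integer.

`version` is the first field, at byte offset 0, occupying 4 bytes.
Bytes at offsets 0..3: ED 29 C9 A3.
Big-endian: lowest address holds the most-significant byte.
The bytes are already most-significant first: 0xED29C9A3.
0xED29C9A3 = 3978938787.

3978938787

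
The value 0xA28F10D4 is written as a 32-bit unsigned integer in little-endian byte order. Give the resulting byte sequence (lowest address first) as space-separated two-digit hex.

D4 10 8F A2

Split into bytes (most-significant first): A2 8F 10 D4.
Little-endian stores the least-significant byte at the lowest address.
So at ascending addresses the bytes are D4 10 8F A2.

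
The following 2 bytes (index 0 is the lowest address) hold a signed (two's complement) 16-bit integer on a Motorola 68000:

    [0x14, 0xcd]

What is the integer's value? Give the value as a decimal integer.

5325

In big-endian order the high byte comes first in memory.
The bytes are already most-significant first: 0x14CD.
0x14CD = 5325.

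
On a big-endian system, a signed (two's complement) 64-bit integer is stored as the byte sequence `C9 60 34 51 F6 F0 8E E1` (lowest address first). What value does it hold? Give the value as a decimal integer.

In big-endian order the high byte comes first in memory.
The bytes are already most-significant first: 0xC9603451F6F08EE1.
Top bit is set, so as a signed 64-bit value this is 0xC9603451F6F08EE1 − 2^64 = -3936088547681857823.

-3936088547681857823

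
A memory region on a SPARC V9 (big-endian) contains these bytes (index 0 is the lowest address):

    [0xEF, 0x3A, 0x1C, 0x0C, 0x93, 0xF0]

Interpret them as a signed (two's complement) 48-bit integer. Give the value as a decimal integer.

Big-endian: lowest address holds the most-significant byte.
The bytes are already most-significant first: 0xEF3A1C0C93F0.
Top bit is set, so as a signed 48-bit value this is 0xEF3A1C0C93F0 − 2^48 = -18442118982672.

-18442118982672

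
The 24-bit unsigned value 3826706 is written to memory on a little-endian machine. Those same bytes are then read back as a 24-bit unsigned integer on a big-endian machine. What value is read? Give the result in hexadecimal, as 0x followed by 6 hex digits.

0x12643A

3826706 in 24-bit hexadecimal is 0x3A6412.
Stored little-endian, the bytes at ascending addresses are 12 64 3A.
Read back as big-endian, the last byte is least significant, giving 0x12643A.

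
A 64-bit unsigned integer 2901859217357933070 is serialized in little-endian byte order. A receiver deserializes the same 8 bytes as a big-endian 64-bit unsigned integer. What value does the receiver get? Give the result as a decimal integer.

2901859217357933070 in 64-bit hexadecimal is 0x284579955ED00A0E.
Stored little-endian, the bytes at ascending addresses are 0E 0A D0 5E 95 79 45 28.
Read back as big-endian, the last byte is least significant, giving 0x0E0AD05E95794528.
0x0E0AD05E95794528 = 1011850170951353640.

1011850170951353640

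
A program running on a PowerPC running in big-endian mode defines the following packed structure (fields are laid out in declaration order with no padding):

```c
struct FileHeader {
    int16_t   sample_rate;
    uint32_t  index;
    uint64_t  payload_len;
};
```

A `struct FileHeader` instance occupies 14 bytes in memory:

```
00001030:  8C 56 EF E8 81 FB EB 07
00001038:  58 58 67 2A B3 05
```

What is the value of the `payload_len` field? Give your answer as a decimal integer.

16935602060461257477

`payload_len` follows `sample_rate` (2 B), `index` (4 B), so it starts at offset 2 + 4 = 6 and occupies 8 bytes.
Bytes at offsets 6..13: EB 07 58 58 67 2A B3 05.
In big-endian order the high byte comes first in memory.
The bytes are already most-significant first: 0xEB075858672AB305.
0xEB075858672AB305 = 16935602060461257477.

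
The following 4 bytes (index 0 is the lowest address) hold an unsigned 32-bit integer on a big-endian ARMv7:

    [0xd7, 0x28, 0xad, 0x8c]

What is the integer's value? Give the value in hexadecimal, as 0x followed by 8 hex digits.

In big-endian order the high byte comes first in memory.
The bytes are already most-significant first: 0xD728AD8C.

0xD728AD8C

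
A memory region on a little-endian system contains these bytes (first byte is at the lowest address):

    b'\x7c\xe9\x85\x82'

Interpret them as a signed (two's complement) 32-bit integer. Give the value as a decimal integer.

In little-endian order the low byte comes first in memory.
Reassemble most-significant byte first: 82 85 E9 7C → 0x8285E97C.
Top bit is set, so as a signed 32-bit value this is 0x8285E97C − 2^32 = -2105153156.

-2105153156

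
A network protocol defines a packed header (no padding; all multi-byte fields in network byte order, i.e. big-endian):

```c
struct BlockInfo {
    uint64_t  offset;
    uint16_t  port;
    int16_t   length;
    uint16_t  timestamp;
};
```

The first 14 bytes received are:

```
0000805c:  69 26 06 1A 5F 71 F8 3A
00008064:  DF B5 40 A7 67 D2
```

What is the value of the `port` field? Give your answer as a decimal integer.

`port` follows `offset` (8 bytes), so it starts at byte offset 8 and occupies 2 bytes.
Bytes at offsets 8..9: DF B5.
In big-endian order the high byte comes first in memory.
The bytes are already most-significant first: 0xDFB5.
0xDFB5 = 57269.

57269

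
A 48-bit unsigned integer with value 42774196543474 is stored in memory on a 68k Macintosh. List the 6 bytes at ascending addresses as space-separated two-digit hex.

26 E7 24 CA 5F F2

42774196543474 in hexadecimal, padded to 48 bits, is 0x26E724CA5FF2.
Split into bytes (most-significant first): 26 E7 24 CA 5F F2.
Big-endian stores the most-significant byte at the lowest address.
So the memory order matches the most-significant-first order: 26 E7 24 CA 5F F2.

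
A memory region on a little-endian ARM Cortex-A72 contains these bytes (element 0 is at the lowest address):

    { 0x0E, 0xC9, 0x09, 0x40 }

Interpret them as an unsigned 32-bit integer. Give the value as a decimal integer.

1074383118

In little-endian order the low byte comes first in memory.
Reassemble most-significant byte first: 40 09 C9 0E → 0x4009C90E.
0x4009C90E = 1074383118.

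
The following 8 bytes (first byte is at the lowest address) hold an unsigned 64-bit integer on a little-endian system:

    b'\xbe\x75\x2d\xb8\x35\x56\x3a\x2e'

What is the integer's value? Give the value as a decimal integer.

Little-endian: lowest address holds the least-significant byte.
Reassemble most-significant byte first: 2E 3A 56 35 B8 2D 75 BE → 0x2E3A5635B82D75BE.
0x2E3A5635B82D75BE = 3331069663117145534.

3331069663117145534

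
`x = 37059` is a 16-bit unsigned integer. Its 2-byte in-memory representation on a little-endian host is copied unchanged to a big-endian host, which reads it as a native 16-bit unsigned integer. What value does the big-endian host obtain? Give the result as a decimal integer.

50064

37059 in 16-bit hexadecimal is 0x90C3.
Stored little-endian, the bytes at ascending addresses are C3 90.
Read back as big-endian, the last byte is least significant, giving 0xC390.
0xC390 = 50064.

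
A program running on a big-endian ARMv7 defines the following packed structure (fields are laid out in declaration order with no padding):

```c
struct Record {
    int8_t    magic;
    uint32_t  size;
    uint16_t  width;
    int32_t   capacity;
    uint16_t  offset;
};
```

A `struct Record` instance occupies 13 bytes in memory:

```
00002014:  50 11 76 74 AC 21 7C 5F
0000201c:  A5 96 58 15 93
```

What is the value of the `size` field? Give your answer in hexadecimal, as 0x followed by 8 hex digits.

0x117674AC

`size` follows `magic` (1 byte), so it starts at byte offset 1 and occupies 4 bytes.
Bytes at offsets 1..4: 11 76 74 AC.
Big-endian stores the most-significant byte at the lowest address.
The bytes are already most-significant first: 0x117674AC.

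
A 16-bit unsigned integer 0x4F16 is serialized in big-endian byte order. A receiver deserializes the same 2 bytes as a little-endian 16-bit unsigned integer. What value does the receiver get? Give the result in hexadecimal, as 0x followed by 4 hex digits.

Stored big-endian, the bytes at ascending addresses are 4F 16.
Read back as little-endian, the first byte is least significant, giving 0x164F.

0x164F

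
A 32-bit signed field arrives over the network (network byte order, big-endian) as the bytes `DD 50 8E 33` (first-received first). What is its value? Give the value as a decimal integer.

-581923277

Big-endian: lowest address holds the most-significant byte.
The bytes are already most-significant first: 0xDD508E33.
Top bit is set, so as a signed 32-bit value this is 0xDD508E33 − 2^32 = -581923277.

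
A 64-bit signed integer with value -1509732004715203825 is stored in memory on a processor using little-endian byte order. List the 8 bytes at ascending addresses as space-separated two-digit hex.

Two's complement of -1509732004715203825 in 64 bits: 1509732004715203825 = 0x14F3A54267168CF1; invert → 0xEB0C5ABD98E9730E; add 1 → 0xEB0C5ABD98E9730F.
Split into bytes (most-significant first): EB 0C 5A BD 98 E9 73 0F.
Little-endian: lowest address holds the least-significant byte.
So at ascending addresses the bytes are 0F 73 E9 98 BD 5A 0C EB.

0F 73 E9 98 BD 5A 0C EB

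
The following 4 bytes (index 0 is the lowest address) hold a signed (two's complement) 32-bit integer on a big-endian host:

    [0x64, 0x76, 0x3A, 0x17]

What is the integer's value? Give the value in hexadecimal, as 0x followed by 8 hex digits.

0x64763A17

Big-endian: lowest address holds the most-significant byte.
The bytes are already most-significant first: 0x64763A17.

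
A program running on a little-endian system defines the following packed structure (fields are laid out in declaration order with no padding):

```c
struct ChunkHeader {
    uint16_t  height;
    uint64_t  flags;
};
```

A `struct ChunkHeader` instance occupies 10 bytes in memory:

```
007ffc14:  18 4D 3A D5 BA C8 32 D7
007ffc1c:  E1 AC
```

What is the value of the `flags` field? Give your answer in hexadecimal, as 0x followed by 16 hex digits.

0xACE1D732C8BAD53A

`flags` follows `height` (2 bytes), so it starts at byte offset 2 and occupies 8 bytes.
Bytes at offsets 2..9: 3A D5 BA C8 32 D7 E1 AC.
In little-endian order the low byte comes first in memory.
Reassemble most-significant byte first: AC E1 D7 32 C8 BA D5 3A → 0xACE1D732C8BAD53A.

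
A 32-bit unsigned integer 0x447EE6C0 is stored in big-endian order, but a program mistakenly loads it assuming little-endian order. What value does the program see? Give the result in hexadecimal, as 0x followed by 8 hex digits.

Stored big-endian, the bytes at ascending addresses are 44 7E E6 C0.
Read back as little-endian, the first byte is least significant, giving 0xC0E67E44.

0xC0E67E44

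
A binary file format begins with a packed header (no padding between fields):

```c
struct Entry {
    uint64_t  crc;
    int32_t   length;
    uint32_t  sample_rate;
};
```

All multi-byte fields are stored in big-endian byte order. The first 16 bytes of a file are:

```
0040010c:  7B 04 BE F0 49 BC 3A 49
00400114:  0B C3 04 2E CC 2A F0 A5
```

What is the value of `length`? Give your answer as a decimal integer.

`length` follows `crc` (8 bytes), so it starts at byte offset 8 and occupies 4 bytes.
Bytes at offsets 8..11: 0B C3 04 2E.
Big-endian: lowest address holds the most-significant byte.
The bytes are already most-significant first: 0x0BC3042E.
0x0BC3042E = 197329966.

197329966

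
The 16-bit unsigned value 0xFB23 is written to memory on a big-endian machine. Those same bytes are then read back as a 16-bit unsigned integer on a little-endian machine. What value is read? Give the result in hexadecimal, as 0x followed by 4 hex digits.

0x23FB

Stored big-endian, the bytes at ascending addresses are FB 23.
Read back as little-endian, the first byte is least significant, giving 0x23FB.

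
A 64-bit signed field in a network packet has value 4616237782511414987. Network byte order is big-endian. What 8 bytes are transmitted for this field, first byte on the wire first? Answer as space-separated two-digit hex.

40 10 2B CE 29 54 6E CB

4616237782511414987 in hexadecimal, padded to 64 bits, is 0x40102BCE29546ECB.
Split into bytes (most-significant first): 40 10 2B CE 29 54 6E CB.
In big-endian order the high byte comes first in memory.
So the memory order matches the most-significant-first order: 40 10 2B CE 29 54 6E CB.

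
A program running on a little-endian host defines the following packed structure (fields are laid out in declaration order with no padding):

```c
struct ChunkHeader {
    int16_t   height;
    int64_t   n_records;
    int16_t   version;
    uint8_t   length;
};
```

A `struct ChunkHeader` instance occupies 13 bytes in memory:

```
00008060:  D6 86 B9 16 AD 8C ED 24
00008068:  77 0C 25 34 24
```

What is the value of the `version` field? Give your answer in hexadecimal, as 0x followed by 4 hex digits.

0x3425

`version` follows `height` (2 B), `n_records` (8 B), so it starts at offset 2 + 8 = 10 and occupies 2 bytes.
Bytes at offsets 10..11: 25 34.
Little-endian: lowest address holds the least-significant byte.
Reassemble most-significant byte first: 34 25 → 0x3425.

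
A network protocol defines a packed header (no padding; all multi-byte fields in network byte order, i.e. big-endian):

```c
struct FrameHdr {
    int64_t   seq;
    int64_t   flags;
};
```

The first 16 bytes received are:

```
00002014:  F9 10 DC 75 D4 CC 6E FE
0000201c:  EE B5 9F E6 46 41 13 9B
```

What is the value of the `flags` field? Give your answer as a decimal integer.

`flags` follows `seq` (8 bytes), so it starts at byte offset 8 and occupies 8 bytes.
Bytes at offsets 8..15: EE B5 9F E6 46 41 13 9B.
Big-endian: lowest address holds the most-significant byte.
The bytes are already most-significant first: 0xEEB59FE64641139B.
Top bit is set, so as a signed 64-bit value this is 0xEEB59FE64641139B − 2^64 = -1245913910528109669.

-1245913910528109669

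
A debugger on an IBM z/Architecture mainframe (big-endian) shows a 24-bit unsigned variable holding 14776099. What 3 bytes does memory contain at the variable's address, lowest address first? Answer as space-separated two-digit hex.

14776099 in hexadecimal, padded to 24 bits, is 0xE17723.
Split into bytes (most-significant first): E1 77 23.
In big-endian order the high byte comes first in memory.
So the memory order matches the most-significant-first order: E1 77 23.

E1 77 23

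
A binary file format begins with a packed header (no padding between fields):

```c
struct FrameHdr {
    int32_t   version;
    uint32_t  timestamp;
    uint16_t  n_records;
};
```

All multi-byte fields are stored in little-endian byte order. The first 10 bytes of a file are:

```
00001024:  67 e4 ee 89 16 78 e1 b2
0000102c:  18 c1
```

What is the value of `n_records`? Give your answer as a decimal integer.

`n_records` follows `version` (4 B), `timestamp` (4 B), so it starts at offset 4 + 4 = 8 and occupies 2 bytes.
Bytes at offsets 8..9: 18 C1.
In little-endian order the low byte comes first in memory.
Reassemble most-significant byte first: C1 18 → 0xC118.
0xC118 = 49432.

49432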